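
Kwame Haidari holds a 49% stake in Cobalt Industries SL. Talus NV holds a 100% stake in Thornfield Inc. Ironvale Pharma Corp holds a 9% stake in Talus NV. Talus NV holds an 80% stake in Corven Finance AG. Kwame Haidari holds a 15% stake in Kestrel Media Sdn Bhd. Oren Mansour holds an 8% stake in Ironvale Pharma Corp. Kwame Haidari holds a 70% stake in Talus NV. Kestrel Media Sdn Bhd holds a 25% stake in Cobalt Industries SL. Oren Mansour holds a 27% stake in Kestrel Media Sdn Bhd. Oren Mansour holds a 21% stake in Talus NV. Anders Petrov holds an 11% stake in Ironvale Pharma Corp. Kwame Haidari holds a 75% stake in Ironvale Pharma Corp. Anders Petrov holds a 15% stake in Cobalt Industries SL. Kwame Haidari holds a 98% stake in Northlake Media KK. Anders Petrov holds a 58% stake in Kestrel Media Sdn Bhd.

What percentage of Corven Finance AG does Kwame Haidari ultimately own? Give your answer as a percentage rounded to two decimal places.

Kwame reaches Corven along 2 paths.
Via Talus: 70% × 80% = 56%.
Via Ironvale → Talus: 75% × 9% × 80% = 5.4%.
Total: 56% + 5.4% = 61.4%.
Rounded: 61.40%.

61.40%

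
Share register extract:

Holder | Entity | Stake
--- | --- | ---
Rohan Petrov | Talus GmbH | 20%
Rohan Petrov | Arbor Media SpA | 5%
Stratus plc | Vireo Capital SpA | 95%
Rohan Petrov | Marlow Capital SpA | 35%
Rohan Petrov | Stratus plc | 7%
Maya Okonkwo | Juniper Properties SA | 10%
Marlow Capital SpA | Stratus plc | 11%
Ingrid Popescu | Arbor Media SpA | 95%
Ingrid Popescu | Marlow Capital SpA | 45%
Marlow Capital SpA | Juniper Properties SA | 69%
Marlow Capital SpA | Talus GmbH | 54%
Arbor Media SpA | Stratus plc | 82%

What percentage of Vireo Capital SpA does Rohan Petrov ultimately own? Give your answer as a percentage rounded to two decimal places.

14.20%

Rohan reaches Vireo along 3 paths.
Via Arbor → Stratus: 5% × 82% × 95% = 3.895%.
Via Marlow → Stratus: 35% × 11% × 95% = 3.6575%.
Via Stratus: 7% × 95% = 6.65%.
Total: 3.895% + 3.6575% + 6.65% = 14.2025%.
Rounded: 14.20%.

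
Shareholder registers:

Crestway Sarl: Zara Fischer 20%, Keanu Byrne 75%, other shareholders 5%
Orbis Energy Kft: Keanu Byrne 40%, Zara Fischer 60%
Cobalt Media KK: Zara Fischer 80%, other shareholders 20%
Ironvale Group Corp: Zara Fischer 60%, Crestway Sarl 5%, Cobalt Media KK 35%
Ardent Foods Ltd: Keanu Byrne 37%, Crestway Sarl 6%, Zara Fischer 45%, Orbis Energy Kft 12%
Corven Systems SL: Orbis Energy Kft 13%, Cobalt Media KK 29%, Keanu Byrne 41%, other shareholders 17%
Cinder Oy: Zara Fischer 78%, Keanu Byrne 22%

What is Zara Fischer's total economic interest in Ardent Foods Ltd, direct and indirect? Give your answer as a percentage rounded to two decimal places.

Zara reaches Ardent along 3 paths.
Via Crestway: 20% × 6% = 1.2%.
Direct stake: 45% = 45%.
Via Orbis: 60% × 12% = 7.2%.
Total: 1.2% + 45% + 7.2% = 53.4%.
Rounded: 53.40%.

53.40%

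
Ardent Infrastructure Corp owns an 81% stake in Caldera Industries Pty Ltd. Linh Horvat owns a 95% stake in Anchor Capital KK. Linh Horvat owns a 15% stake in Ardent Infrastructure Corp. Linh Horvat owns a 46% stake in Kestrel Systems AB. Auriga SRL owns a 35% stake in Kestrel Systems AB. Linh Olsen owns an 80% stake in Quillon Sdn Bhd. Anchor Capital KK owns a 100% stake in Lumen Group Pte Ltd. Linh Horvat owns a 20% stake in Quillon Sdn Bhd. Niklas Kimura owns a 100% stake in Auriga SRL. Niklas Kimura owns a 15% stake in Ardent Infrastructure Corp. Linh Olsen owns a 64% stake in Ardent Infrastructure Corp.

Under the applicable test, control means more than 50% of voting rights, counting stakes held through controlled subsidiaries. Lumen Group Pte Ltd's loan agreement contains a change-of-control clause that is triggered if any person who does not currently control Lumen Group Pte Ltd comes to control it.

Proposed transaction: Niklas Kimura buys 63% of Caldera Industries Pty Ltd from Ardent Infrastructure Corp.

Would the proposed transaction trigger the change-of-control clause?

The purchase adds only to Niklas's holdings (Ardent's stake shrinks), so Niklas is the only person who could newly come to control Lumen.
Niklas holds 100% of Auriga, so Niklas controls Auriga.
Neither Niklas nor any entity Niklas controls holds any voting interest in Lumen.
So before the transaction, Niklas does not control Lumen.
After the purchase, Niklas holds 63% of Caldera directly, and Ardent's stake falls to 18%.
Niklas holds 63% of Caldera, so Niklas controls Caldera.
After the transaction, neither Niklas nor any entity Niklas controls holds a voting interest in Lumen, so Niklas still does not control it.
No new person acquires control, so the clause is not triggered.

No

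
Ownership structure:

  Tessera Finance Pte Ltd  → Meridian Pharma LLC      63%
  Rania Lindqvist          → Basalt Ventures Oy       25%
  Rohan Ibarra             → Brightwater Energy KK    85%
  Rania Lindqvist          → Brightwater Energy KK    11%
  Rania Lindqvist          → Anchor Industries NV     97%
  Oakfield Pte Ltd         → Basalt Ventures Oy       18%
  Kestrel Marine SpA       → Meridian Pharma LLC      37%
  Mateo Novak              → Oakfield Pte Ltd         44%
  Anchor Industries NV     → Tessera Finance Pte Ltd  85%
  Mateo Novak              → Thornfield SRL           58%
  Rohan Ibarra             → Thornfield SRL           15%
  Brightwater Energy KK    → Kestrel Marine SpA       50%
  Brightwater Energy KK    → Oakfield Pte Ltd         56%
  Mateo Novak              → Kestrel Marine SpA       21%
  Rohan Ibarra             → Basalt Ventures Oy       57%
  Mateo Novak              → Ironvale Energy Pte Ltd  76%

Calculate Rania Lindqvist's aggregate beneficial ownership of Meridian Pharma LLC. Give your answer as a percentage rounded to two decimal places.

Rania reaches Meridian along 2 paths.
Via Anchor → Tessera: 97% × 85% × 63% = 51.9435%.
Via Brightwater → Kestrel: 11% × 50% × 37% = 2.035%.
Total: 51.9435% + 2.035% = 53.9785%.
Rounded: 53.98%.

53.98%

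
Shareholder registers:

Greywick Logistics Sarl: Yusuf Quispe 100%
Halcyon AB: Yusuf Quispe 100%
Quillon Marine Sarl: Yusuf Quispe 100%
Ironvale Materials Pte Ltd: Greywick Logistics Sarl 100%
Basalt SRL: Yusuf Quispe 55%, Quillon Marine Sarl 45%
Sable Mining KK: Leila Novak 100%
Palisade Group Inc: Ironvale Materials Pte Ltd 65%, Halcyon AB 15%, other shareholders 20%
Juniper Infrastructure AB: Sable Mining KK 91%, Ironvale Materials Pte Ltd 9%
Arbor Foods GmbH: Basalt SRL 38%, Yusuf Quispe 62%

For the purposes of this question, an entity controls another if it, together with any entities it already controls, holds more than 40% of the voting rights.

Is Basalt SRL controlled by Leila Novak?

No

Leila holds 100% of Sable, so Leila controls Sable.
Sable holds 91% of Juniper, so Leila controls Juniper.
Neither Leila nor any entity Leila controls holds any voting interest in Basalt.
So Leila does not control Basalt.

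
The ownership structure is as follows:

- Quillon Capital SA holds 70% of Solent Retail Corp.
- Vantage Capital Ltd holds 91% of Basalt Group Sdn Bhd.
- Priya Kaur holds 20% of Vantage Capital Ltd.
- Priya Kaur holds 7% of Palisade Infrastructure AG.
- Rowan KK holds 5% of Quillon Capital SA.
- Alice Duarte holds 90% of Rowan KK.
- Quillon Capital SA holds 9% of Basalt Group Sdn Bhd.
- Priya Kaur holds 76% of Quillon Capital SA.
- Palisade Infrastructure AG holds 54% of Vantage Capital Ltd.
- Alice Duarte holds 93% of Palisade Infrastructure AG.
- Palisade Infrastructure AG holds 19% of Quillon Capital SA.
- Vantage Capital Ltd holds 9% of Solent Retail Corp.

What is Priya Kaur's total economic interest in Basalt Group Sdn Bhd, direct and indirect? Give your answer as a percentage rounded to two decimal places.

28.60%

Priya reaches Basalt along 4 paths.
Via Vantage: 20% × 91% = 18.2%.
Via Palisade → Vantage: 7% × 54% × 91% = 3.4398%.
Via Quillon: 76% × 9% = 6.84%.
Via Palisade → Quillon: 7% × 19% × 9% = 0.1197%.
Total: 18.2% + 3.4398% + 6.84% + 0.1197% = 28.5995%.
Rounded: 28.60%.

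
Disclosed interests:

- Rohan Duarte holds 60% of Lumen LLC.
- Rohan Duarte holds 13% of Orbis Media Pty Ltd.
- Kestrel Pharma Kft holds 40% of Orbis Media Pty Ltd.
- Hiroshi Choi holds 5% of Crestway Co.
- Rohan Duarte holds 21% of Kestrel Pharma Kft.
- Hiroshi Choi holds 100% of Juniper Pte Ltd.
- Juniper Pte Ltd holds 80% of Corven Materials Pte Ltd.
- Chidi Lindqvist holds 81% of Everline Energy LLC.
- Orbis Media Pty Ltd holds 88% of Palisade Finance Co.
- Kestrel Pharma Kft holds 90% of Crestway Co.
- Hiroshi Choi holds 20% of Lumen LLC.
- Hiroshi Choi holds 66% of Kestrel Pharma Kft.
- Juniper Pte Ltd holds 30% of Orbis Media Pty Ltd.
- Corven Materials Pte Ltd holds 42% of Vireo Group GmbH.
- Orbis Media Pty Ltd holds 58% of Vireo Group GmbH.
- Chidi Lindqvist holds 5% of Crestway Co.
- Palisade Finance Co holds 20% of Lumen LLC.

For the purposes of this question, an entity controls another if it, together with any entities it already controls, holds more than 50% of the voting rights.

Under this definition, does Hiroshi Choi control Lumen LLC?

No

Hiroshi holds 100% of Juniper, so Hiroshi controls Juniper.
Hiroshi holds 66% of Kestrel, so Hiroshi controls Kestrel.
Juniper and Kestrel together hold 30% + 40% = 70% of Orbis, so Hiroshi controls Orbis.
Orbis holds 88% of Palisade, so Hiroshi controls Palisade.
Kestrel and Hiroshi together hold 90% + 5% = 95% of Crestway, so Hiroshi controls Crestway.
Juniper holds 80% of Corven, so Hiroshi controls Corven.
Corven and Orbis together hold 42% + 58% = 100% of Vireo, so Hiroshi controls Vireo.
In Lumen, Hiroshi's side holds only 20% + 20% = 40%, not > 50%.
So Hiroshi does not control Lumen.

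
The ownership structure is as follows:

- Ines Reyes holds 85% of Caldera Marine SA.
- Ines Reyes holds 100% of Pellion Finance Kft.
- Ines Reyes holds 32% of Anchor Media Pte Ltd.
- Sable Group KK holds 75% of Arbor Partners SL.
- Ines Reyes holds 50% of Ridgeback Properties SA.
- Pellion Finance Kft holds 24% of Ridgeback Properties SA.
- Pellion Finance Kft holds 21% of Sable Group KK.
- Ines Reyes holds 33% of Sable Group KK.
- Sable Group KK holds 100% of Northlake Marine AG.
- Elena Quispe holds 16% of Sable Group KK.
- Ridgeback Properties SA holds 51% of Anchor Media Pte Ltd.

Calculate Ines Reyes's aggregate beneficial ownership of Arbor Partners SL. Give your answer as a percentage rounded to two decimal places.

Ines reaches Arbor along 2 paths.
Via Pellion → Sable: 100% × 21% × 75% = 15.75%.
Via Sable: 33% × 75% = 24.75%.
Total: 15.75% + 24.75% = 40.5%.
Rounded: 40.50%.

40.50%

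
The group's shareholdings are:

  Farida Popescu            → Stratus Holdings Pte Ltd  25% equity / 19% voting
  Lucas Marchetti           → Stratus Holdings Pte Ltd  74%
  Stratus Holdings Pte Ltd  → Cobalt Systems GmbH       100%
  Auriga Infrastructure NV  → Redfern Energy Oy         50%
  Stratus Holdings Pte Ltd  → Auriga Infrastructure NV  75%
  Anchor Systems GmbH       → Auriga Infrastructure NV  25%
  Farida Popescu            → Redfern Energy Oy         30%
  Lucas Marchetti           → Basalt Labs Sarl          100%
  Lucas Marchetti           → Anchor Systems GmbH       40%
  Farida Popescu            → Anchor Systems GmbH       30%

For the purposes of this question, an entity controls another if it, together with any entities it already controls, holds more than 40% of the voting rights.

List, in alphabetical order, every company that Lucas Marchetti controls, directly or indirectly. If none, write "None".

Lucas holds 74% of Stratus, so Lucas controls Stratus.
Stratus holds 75% of Auriga, so Lucas controls Auriga.
Stratus holds 100% of Cobalt, so Lucas controls Cobalt.
Auriga holds 50% of Redfern, so Lucas controls Redfern.
Lucas holds 100% of Basalt, so Lucas controls Basalt.
No other company's threshold is met.

Auriga Infrastructure NV, Basalt Labs Sarl, Cobalt Systems GmbH, Redfern Energy Oy, Stratus Holdings Pte Ltd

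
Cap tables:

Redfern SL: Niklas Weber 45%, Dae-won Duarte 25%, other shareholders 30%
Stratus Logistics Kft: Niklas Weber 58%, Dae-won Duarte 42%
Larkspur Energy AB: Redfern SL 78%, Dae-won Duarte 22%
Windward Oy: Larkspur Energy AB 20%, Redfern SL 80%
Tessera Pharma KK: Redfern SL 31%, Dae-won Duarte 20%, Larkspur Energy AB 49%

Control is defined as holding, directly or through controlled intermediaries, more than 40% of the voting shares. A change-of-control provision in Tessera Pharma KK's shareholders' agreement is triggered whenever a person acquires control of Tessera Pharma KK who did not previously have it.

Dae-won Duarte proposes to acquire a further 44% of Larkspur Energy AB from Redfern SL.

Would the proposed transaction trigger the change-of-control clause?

Yes

The purchase adds only to Dae-won's holdings (Redfern's stake shrinks), so Dae-won is the only person who could newly come to control Tessera.
Dae-won holds 42% of Stratus, so Dae-won controls Stratus.
In Tessera, Dae-won's side holds only 20%, not > 40%.
So before the transaction, Dae-won does not control Tessera.
After the purchase, Dae-won's direct stake in Larkspur rises to 22% + 44% = 66%, and Redfern's stake falls to 34%.
Dae-won holds 66% of Larkspur, so Dae-won controls Larkspur.
Dae-won and Larkspur together hold 20% + 49% = 69% of Tessera, so Dae-won controls Tessera.
Dae-won did not control Tessera before and does after, so the clause is triggered.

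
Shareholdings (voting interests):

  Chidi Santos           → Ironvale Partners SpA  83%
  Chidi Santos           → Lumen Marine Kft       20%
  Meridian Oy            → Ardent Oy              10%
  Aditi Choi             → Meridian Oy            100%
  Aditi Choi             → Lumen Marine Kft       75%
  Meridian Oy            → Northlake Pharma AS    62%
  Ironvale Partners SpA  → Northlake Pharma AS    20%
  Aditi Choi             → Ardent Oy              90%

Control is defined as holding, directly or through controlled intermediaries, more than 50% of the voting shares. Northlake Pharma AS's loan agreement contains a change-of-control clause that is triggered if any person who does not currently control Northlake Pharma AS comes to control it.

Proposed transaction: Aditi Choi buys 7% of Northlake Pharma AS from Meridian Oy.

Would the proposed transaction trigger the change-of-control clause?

The purchase adds only to Aditi's holdings (Meridian's stake shrinks), so Aditi is the only person who could newly come to control Northlake.
Aditi holds 100% of Meridian, so Aditi controls Meridian.
Meridian holds 62% of Northlake, so Aditi controls Northlake.
So Aditi already controls Northlake before the transaction.
After the purchase, Aditi holds 7% of Northlake directly, and Meridian's stake falls to 55%.
Aditi controlled Northlake already, so this is not a new person acquiring control; every other person's position is unchanged or reduced.
No new person acquires control, so the clause is not triggered.

No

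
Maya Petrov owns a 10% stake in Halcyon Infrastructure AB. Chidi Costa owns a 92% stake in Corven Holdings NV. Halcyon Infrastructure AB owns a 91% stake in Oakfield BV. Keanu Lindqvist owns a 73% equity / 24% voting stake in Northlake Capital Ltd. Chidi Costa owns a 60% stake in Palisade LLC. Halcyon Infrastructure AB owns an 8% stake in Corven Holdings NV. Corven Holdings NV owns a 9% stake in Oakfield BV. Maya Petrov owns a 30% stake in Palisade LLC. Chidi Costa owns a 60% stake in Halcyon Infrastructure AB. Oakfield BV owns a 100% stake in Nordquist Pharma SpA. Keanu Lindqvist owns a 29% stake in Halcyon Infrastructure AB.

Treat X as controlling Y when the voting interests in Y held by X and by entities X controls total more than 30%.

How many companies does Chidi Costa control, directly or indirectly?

5

Chidi holds 60% of Halcyon, so Chidi controls Halcyon.
Chidi and Halcyon together hold 92% + 8% = 100% of Corven, so Chidi controls Corven.
Corven and Halcyon together hold 9% + 91% = 100% of Oakfield, so Chidi controls Oakfield.
Chidi holds 60% of Palisade, so Chidi controls Palisade.
Oakfield holds 100% of Nordquist, so Chidi controls Nordquist.
No other company's threshold is met.
Chidi controls 5 companies.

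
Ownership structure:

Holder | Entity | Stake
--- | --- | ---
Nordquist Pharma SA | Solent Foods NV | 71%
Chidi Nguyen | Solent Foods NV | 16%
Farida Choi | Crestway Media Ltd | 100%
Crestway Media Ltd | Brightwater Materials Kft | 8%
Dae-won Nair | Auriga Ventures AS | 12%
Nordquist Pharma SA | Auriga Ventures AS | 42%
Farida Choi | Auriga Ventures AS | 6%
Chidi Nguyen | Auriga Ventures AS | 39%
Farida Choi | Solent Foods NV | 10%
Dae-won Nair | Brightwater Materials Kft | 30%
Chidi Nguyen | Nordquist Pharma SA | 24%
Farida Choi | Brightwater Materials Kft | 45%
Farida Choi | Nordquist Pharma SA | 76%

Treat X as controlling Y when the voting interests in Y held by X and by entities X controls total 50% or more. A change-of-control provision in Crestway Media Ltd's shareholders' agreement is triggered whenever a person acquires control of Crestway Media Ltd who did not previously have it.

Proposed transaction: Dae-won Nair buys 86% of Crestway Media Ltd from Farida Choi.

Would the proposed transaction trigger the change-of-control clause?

Yes

The purchase adds only to Dae-won's holdings (Farida's stake shrinks), so Dae-won is the only person who could newly come to control Crestway.
Dae-won's largest direct stake is 30% in Brightwater, which does not meet the threshold, so Dae-won controls no company.
Neither Dae-won nor any entity Dae-won controls holds any voting interest in Crestway.
So before the transaction, Dae-won does not control Crestway.
After the purchase, Dae-won holds 86% of Crestway directly, and Farida's stake falls to 14%.
Dae-won holds 86% of Crestway, so Dae-won controls Crestway.
Dae-won did not control Crestway before and does after, so the clause is triggered.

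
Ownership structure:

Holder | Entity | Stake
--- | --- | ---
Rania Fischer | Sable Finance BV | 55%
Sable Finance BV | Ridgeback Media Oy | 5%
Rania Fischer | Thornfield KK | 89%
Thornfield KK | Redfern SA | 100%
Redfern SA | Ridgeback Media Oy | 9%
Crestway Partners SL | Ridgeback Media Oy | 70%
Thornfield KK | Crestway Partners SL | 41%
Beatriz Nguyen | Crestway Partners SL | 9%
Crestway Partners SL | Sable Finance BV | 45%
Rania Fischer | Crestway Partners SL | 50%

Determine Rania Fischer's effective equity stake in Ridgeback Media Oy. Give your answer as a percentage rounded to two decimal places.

73.25%

Rania reaches Ridgeback along 6 paths.
Via Thornfield → Redfern: 89% × 100% × 9% = 8.01%.
Via Thornfield → Crestway → Sable: 89% × 41% × 45% × 5% = 0.821025%.
Via Crestway → Sable: 50% × 45% × 5% = 1.125%.
Via Sable: 55% × 5% = 2.75%.
Via Thornfield → Crestway: 89% × 41% × 70% = 25.543%.
Via Crestway: 50% × 70% = 35%.
Total: 8.01% + 0.821025% + 1.125% + 2.75% + 25.543% + 35% = 73.249025%.
Rounded: 73.25%.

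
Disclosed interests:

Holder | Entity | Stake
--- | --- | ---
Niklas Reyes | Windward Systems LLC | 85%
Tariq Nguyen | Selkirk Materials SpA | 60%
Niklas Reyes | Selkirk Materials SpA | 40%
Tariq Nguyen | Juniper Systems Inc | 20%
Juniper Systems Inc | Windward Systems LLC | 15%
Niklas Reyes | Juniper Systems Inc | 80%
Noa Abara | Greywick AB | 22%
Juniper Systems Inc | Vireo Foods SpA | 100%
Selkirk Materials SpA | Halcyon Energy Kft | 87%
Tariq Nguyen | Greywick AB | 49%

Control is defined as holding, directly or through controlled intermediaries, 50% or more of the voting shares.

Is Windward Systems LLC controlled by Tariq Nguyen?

Tariq holds 60% of Selkirk, so Tariq controls Selkirk.
Selkirk holds 87% of Halcyon, so Tariq controls Halcyon.
Neither Tariq nor any entity Tariq controls holds any voting interest in Windward.
So Tariq does not control Windward.

No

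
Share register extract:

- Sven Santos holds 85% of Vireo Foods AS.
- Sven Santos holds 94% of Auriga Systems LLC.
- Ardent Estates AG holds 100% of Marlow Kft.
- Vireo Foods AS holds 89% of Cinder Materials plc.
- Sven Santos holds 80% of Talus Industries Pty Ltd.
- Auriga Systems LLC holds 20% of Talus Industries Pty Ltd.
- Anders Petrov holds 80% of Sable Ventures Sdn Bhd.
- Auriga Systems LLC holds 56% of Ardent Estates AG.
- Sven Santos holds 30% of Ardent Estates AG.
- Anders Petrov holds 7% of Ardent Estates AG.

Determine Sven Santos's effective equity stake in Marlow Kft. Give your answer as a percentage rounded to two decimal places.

Sven reaches Marlow along 2 paths.
Via Ardent: 30% × 100% = 30%.
Via Auriga → Ardent: 94% × 56% × 100% = 52.64%.
Total: 30% + 52.64% = 82.64%.

82.64%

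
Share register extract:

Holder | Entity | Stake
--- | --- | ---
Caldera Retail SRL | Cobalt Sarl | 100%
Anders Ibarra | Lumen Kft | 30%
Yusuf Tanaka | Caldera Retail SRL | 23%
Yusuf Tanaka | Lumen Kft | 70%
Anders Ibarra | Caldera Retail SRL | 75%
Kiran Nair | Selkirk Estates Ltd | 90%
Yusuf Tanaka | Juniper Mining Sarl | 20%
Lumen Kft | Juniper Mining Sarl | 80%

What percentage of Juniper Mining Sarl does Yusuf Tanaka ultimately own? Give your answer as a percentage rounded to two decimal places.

Yusuf reaches Juniper along 2 paths.
Direct stake: 20% = 20%.
Via Lumen: 70% × 80% = 56%.
Total: 20% + 56% = 76%.
Rounded: 76.00%.

76.00%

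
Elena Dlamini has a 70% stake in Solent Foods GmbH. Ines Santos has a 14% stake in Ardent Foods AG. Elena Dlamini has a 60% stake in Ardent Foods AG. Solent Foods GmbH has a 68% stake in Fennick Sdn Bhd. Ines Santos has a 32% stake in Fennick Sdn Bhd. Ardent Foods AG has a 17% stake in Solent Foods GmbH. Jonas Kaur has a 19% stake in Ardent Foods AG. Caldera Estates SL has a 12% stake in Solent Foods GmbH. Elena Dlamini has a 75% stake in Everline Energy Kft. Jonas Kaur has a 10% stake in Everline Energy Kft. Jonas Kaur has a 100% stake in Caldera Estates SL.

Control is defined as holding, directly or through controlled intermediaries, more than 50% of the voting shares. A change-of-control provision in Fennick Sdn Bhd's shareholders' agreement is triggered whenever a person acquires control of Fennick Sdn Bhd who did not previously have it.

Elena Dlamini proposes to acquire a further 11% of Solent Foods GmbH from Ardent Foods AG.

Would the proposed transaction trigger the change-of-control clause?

The purchase adds only to Elena's holdings (Ardent's stake shrinks), so Elena is the only person who could newly come to control Fennick.
Elena holds 60% of Ardent, so Elena controls Ardent.
Ardent and Elena together hold 17% + 70% = 87% of Solent, so Elena controls Solent.
Solent holds 68% of Fennick, so Elena controls Fennick.
So Elena already controls Fennick before the transaction.
After the purchase, Elena's direct stake in Solent rises to 70% + 11% = 81%, and Ardent's stake falls to 6%.
Elena controlled Fennick already, so this is not a new person acquiring control; every other person's position is unchanged or reduced.
No new person acquires control, so the clause is not triggered.

No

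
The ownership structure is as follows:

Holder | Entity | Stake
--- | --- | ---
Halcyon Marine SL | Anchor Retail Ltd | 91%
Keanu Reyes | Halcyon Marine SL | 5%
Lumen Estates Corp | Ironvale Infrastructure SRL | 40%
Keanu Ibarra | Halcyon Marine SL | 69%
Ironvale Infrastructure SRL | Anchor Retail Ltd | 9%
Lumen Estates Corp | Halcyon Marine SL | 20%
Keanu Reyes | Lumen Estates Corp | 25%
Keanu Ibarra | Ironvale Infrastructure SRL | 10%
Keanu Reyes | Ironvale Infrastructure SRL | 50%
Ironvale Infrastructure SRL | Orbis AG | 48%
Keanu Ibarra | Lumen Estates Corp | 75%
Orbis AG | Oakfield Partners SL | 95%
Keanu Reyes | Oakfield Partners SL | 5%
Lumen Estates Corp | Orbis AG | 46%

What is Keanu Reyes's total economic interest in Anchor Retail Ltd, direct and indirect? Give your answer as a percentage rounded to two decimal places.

Keanu Reyes reaches Anchor along 4 paths.
Via Lumen → Halcyon: 25% × 20% × 91% = 4.55%.
Via Halcyon: 5% × 91% = 4.55%.
Via Lumen → Ironvale: 25% × 40% × 9% = 0.9%.
Via Ironvale: 50% × 9% = 4.5%.
Total: 4.55% + 4.55% + 0.9% + 4.5% = 14.5%.
Rounded: 14.50%.

14.50%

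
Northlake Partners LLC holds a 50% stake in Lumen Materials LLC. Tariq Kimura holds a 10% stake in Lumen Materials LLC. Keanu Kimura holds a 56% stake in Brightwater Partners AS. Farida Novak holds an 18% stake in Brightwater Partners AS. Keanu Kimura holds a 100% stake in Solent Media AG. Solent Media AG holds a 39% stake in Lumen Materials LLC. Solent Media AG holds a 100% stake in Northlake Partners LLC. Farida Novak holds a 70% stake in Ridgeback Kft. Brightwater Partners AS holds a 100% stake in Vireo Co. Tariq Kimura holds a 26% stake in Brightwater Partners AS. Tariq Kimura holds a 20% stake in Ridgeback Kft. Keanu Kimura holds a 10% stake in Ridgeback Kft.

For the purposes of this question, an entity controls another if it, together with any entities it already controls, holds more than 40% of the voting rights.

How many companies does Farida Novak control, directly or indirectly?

Farida holds 70% of Ridgeback, so Farida controls Ridgeback.
No other company's threshold is met.
Farida controls 1 company.

1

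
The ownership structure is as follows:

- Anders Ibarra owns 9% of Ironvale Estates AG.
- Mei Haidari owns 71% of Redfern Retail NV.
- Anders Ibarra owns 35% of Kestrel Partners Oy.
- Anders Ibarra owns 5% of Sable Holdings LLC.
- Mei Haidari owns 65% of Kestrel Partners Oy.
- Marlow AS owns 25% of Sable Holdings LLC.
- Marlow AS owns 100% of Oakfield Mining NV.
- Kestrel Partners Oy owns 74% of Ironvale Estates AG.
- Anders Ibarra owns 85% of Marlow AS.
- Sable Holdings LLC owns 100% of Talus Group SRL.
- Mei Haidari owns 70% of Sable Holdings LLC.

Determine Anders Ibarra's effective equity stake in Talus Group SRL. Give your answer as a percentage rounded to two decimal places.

26.25%

Anders reaches Talus along 2 paths.
Via Marlow → Sable: 85% × 25% × 100% = 21.25%.
Via Sable: 5% × 100% = 5%.
Total: 21.25% + 5% = 26.25%.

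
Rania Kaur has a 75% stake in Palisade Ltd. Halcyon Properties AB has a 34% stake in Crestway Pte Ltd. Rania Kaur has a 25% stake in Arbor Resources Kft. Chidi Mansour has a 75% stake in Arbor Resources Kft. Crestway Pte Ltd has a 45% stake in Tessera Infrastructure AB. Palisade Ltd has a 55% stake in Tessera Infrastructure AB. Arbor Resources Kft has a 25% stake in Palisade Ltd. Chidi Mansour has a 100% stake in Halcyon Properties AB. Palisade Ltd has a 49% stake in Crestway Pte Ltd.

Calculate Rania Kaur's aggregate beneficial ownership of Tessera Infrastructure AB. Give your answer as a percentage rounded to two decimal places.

Rania reaches Tessera along 4 paths.
Via Arbor → Palisade → Crestway: 25% × 25% × 49% × 45% = 1.378125%.
Via Palisade → Crestway: 75% × 49% × 45% = 16.5375%.
Via Arbor → Palisade: 25% × 25% × 55% = 3.4375%.
Via Palisade: 75% × 55% = 41.25%.
Total: 1.378125% + 16.5375% + 3.4375% + 41.25% = 62.603125%.
Rounded: 62.60%.

62.60%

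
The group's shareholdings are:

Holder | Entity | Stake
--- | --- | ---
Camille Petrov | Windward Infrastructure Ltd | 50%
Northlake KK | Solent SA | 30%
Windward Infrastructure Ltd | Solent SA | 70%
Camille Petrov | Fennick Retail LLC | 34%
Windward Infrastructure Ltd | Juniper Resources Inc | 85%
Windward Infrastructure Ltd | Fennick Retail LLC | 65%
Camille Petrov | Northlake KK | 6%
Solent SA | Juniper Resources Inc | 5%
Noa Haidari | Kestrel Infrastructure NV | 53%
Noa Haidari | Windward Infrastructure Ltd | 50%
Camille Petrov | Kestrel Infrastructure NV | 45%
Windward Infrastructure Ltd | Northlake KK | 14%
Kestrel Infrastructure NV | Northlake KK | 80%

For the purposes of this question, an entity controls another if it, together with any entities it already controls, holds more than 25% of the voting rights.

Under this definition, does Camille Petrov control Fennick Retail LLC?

Yes

Camille holds 50% of Windward, so Camille controls Windward.
Camille and Windward together hold 34% + 65% = 99% of Fennick, so Camille controls Fennick.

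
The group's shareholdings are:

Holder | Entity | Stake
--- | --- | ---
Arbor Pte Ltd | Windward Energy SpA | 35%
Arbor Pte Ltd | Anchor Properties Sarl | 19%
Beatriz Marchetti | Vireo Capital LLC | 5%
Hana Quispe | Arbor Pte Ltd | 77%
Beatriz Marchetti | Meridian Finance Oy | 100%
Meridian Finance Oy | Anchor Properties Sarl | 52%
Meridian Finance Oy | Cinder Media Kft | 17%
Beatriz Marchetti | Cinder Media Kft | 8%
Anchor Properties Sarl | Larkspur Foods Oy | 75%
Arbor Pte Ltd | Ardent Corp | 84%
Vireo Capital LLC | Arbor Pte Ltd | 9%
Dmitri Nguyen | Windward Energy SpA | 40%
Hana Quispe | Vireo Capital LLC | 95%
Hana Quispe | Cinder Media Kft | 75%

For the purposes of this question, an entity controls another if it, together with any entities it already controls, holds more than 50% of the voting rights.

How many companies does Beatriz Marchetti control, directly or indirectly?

Beatriz holds 100% of Meridian, so Beatriz controls Meridian.
Meridian holds 52% of Anchor, so Beatriz controls Anchor.
Anchor holds 75% of Larkspur, so Beatriz controls Larkspur.
No other company's threshold is met.
Beatriz controls 3 companies.

3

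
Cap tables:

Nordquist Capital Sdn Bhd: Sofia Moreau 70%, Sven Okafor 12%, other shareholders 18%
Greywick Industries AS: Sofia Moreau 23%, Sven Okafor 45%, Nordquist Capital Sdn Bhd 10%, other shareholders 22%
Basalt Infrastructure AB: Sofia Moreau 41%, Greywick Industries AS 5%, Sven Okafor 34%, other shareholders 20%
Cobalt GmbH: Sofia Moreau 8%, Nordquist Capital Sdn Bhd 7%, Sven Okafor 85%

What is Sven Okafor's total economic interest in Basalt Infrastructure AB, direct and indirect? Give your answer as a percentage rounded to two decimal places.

Sven reaches Basalt along 3 paths.
Via Greywick: 45% × 5% = 2.25%.
Via Nordquist → Greywick: 12% × 10% × 5% = 0.06%.
Direct stake: 34% = 34%.
Total: 2.25% + 0.06% + 34% = 36.31%.

36.31%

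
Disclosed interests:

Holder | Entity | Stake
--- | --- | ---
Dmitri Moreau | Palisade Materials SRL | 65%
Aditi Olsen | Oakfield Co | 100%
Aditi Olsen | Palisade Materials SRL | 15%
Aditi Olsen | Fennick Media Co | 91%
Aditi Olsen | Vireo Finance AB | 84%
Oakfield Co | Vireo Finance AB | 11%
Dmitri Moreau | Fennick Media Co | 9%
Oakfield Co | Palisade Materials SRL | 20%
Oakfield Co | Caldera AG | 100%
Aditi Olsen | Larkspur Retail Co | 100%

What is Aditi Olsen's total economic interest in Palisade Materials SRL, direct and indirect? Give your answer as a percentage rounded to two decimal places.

35.00%

Aditi reaches Palisade along 2 paths.
Via Oakfield: 100% × 20% = 20%.
Direct stake: 15% = 15%.
Total: 20% + 15% = 35%.
Rounded: 35.00%.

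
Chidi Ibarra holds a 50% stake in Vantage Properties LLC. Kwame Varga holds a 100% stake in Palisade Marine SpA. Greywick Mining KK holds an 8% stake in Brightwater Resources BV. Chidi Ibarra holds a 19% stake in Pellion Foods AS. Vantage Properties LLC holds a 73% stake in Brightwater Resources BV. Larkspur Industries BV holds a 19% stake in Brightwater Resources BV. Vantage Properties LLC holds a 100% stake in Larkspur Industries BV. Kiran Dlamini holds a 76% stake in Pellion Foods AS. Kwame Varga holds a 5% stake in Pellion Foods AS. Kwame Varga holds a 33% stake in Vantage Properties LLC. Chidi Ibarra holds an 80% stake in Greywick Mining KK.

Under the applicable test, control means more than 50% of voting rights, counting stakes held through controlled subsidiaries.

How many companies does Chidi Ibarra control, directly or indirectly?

Chidi holds 80% of Greywick, so Chidi controls Greywick.
No other company's threshold is met.
Chidi controls 1 company.

1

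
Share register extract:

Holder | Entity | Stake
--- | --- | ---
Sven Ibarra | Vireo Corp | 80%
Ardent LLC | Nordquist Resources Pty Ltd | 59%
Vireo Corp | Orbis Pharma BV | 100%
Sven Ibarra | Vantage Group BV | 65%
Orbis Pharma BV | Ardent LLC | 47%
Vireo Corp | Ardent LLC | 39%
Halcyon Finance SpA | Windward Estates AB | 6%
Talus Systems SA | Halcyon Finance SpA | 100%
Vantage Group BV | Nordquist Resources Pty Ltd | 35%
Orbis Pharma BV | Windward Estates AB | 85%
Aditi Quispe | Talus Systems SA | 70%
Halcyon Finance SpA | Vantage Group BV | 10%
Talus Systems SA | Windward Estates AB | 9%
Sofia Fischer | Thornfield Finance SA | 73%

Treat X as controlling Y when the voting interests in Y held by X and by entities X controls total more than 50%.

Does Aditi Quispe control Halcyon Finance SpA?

Aditi holds 70% of Talus, so Aditi controls Talus.
Talus holds 100% of Halcyon, so Aditi controls Halcyon.

Yes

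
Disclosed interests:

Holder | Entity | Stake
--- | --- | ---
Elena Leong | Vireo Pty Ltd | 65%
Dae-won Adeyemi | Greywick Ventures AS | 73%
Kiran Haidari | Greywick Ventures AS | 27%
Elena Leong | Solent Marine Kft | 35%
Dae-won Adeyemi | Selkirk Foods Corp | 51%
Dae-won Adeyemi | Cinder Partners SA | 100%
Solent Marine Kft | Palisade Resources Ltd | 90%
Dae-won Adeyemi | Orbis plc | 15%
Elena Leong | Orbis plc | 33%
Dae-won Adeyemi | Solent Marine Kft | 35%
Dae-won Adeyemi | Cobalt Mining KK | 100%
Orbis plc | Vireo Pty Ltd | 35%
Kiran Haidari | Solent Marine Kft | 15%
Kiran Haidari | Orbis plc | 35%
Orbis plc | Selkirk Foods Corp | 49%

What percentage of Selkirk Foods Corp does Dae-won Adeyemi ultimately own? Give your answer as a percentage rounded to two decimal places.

58.35%

Dae-won reaches Selkirk along 2 paths.
Direct stake: 51% = 51%.
Via Orbis: 15% × 49% = 7.35%.
Total: 51% + 7.35% = 58.35%.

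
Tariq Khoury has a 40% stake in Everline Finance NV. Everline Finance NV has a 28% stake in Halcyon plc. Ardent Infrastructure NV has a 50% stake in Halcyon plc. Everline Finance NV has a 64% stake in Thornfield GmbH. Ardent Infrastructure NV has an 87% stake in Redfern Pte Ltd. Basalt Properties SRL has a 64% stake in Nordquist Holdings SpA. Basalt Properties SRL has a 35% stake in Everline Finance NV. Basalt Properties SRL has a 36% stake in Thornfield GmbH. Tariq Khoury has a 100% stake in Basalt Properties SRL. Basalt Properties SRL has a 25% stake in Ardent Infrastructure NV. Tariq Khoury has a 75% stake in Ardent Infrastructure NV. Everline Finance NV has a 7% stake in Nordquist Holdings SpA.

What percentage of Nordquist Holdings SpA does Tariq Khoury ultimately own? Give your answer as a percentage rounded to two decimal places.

69.25%

Tariq reaches Nordquist along 3 paths.
Via Everline: 40% × 7% = 2.8%.
Via Basalt → Everline: 100% × 35% × 7% = 2.45%.
Via Basalt: 100% × 64% = 64%.
Total: 2.8% + 2.45% + 64% = 69.25%.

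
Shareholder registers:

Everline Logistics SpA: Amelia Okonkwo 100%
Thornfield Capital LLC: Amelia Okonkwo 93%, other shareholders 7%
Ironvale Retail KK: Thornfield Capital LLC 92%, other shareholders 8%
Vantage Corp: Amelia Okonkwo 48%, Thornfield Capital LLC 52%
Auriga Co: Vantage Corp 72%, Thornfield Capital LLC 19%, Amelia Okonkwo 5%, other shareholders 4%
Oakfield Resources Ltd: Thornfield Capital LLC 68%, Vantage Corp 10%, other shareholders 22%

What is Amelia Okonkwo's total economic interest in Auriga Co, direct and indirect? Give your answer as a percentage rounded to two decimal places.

Amelia reaches Auriga along 4 paths.
Via Vantage: 48% × 72% = 34.56%.
Via Thornfield → Vantage: 93% × 52% × 72% = 34.8192%.
Via Thornfield: 93% × 19% = 17.67%.
Direct stake: 5% = 5%.
Total: 34.56% + 34.8192% + 17.67% + 5% = 92.0492%.
Rounded: 92.05%.

92.05%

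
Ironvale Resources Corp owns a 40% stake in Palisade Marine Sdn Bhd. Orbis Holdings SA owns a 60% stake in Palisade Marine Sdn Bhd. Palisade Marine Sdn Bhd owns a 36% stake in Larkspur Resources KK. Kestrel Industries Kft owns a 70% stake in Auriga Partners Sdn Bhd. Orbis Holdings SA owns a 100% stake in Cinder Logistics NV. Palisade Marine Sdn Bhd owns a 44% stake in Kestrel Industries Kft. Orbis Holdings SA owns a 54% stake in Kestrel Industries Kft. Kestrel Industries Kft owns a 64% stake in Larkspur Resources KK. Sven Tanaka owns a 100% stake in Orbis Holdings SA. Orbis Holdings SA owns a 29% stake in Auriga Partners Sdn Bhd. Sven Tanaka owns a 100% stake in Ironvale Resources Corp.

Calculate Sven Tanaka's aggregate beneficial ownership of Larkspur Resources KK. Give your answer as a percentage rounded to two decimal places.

98.72%

Sven reaches Larkspur along 5 paths.
Via Ironvale → Palisade: 100% × 40% × 36% = 14.4%.
Via Orbis → Palisade: 100% × 60% × 36% = 21.6%.
Via Ironvale → Palisade → Kestrel: 100% × 40% × 44% × 64% = 11.264%.
Via Orbis → Palisade → Kestrel: 100% × 60% × 44% × 64% = 16.896%.
Via Orbis → Kestrel: 100% × 54% × 64% = 34.56%.
Total: 14.4% + 21.6% + 11.264% + 16.896% + 34.56% = 98.72%.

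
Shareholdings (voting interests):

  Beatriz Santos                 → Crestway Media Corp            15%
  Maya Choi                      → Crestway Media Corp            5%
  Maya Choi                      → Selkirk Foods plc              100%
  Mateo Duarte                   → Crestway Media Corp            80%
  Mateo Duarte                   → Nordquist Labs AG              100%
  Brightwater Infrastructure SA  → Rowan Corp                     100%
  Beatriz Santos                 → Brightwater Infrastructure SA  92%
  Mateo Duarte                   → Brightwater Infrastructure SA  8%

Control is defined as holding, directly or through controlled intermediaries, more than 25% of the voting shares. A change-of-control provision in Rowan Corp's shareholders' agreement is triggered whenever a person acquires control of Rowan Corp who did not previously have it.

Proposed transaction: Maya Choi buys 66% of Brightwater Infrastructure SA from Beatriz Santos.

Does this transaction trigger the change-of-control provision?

Yes

The purchase adds only to Maya's holdings (Beatriz's stake shrinks), so Maya is the only person who could newly come to control Rowan.
Maya holds 100% of Selkirk, so Maya controls Selkirk.
Neither Maya nor any entity Maya controls holds any voting interest in Rowan.
So before the transaction, Maya does not control Rowan.
After the purchase, Maya holds 66% of Brightwater directly, and Beatriz's stake falls to 26%.
Maya holds 66% of Brightwater, so Maya controls Brightwater.
Brightwater holds 100% of Rowan, so Maya controls Rowan.
Maya did not control Rowan before and does after, so the clause is triggered.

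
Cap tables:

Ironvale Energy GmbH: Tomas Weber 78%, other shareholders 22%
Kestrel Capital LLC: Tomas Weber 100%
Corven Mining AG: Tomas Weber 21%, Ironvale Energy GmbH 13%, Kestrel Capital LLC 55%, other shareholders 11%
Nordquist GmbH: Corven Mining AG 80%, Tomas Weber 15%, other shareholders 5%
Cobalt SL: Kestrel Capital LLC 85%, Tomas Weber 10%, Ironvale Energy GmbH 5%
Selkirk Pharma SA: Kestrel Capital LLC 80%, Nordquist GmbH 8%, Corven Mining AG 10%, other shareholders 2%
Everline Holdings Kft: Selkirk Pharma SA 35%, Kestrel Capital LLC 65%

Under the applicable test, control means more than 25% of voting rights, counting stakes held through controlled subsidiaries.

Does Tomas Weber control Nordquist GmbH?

Yes

Tomas holds 78% of Ironvale, so Tomas controls Ironvale.
Tomas holds 100% of Kestrel, so Tomas controls Kestrel.
Tomas and Ironvale and Kestrel together hold 21% + 13% + 55% = 89% of Corven, so Tomas controls Corven.
Corven and Tomas together hold 80% + 15% = 95% of Nordquist, so Tomas controls Nordquist.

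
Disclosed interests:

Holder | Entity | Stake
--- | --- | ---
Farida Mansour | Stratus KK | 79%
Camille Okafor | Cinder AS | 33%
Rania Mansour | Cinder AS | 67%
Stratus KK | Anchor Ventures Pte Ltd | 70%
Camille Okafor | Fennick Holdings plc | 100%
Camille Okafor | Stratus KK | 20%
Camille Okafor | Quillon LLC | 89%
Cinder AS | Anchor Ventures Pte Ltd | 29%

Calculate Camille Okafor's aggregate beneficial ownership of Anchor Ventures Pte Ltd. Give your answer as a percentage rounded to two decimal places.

23.57%

Camille reaches Anchor along 2 paths.
Via Cinder: 33% × 29% = 9.57%.
Via Stratus: 20% × 70% = 14%.
Total: 9.57% + 14% = 23.57%.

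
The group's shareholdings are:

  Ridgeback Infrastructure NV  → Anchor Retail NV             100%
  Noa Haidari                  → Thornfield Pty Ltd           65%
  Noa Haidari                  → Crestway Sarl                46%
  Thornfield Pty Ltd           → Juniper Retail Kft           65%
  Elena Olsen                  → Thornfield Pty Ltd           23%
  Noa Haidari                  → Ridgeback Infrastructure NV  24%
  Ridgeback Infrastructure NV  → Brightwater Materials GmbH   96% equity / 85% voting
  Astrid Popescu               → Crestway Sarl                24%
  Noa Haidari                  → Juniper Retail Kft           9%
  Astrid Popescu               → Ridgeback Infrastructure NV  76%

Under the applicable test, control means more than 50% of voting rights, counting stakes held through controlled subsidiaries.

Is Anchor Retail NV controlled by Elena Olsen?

No

Elena's largest direct stake is 23% in Thornfield, which does not meet the threshold, so Elena controls no company.
Neither Elena nor any entity Elena controls holds any voting interest in Anchor.
So Elena does not control Anchor.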